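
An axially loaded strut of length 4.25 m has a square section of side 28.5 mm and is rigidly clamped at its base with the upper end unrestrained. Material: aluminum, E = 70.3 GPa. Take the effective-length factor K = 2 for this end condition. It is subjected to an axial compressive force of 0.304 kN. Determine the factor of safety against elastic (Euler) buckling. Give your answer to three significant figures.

I = a⁴/12 = 28.5⁴/12 = 5.498×10^4 mm⁴
I = 5.498×10^4 mm⁴ = 5.498×10^-8 m⁴
Effective length L_e = K·L = 2 × 4.25 = 8.500 m
P_cr = π²EI / L_e² = π² × 70.3×10⁹ × 5.498×10^-8 / 8.500² = 528.0 N
Factor of safety n = P_cr / P = 0.52798 / 0.304 = 1.74

n ≈ 1.74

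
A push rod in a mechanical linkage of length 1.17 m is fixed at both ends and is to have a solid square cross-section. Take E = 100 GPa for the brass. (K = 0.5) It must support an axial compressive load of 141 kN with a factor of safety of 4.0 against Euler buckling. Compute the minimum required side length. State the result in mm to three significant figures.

a ≈ 39.1 mm

Required P_cr = n·P = 4.0 × 141 = 564.0 kN
L_e = K·L = 0.5 × 1.17 = 0.5850 m
Required I = P_cr·L_e²/(π²E) = 5.640×10^5 × 0.5850² / (π² × 1.00×10^11) = 1.956×10^-7 m⁴
I_req = 1.956×10^5 mm⁴
Solid square: I = a⁴/12  ⇒  a = (12I)^(1/4) = (12×1.956×10^5)^(1/4) = 39.1 mm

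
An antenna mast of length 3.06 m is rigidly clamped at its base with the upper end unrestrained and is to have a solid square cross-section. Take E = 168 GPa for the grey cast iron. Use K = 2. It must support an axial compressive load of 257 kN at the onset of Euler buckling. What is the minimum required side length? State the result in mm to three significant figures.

a ≈ 91.4 mm

L_e = K·L = 2 × 3.06 = 6.120 m
Required I = P_cr·L_e²/(π²E) = 2.570×10^5 × 6.120² / (π² × 1.68×10^11) = 5.805×10^-6 m⁴
I_req = 5.805×10^6 mm⁴
Solid square: I = a⁴/12  ⇒  a = (12I)^(1/4) = (12×5.805×10^6)^(1/4) = 91.4 mm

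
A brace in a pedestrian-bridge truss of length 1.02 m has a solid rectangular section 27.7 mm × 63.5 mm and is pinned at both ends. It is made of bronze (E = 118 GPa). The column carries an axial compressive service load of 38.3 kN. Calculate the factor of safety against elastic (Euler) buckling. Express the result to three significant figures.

Buckling occurs about the weak axis: I_min = h·b³/12 with b = 27.7 mm (the shorter side).
I_min = 63.5×27.7³/12 = 1.125×10^5 mm⁴
I = 1.125×10^5 mm⁴ = 1.125×10^-7 m⁴
Effective length L_e = K·L = 1 × 1.02 = 1.020 m
P_cr = π²EI / L_e² = π² × 118×10⁹ × 1.125×10^-7 / 1.020² = 1.259×10^5 N
Factor of safety n = P_cr / P = 125.90 / 38.3 = 3.29

n ≈ 3.29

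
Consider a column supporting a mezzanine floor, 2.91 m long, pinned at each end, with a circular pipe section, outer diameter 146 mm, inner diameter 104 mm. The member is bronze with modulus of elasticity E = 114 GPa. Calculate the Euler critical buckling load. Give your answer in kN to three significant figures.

d_o = 146 mm, d_i = 104 mm
I = π(d_o⁴ − d_i⁴)/64 = π(146⁴ − 104.0⁴)/64 = 1.656×10^7 mm⁴
I = 1.656×10^7 mm⁴ = 1.656×10^-5 m⁴
Effective length L_e = K·L = 1 × 2.91 = 2.910 m
P_cr = π²EI / L_e² = π² × 114×10⁹ × 1.656×10^-5 / 2.910² = 2.200×10^6 N

P_cr ≈ 2200 kN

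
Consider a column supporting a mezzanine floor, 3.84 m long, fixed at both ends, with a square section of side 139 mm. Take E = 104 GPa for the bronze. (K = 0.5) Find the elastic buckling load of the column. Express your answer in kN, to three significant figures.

I = a⁴/12 = 139⁴/12 = 3.111×10^7 mm⁴
I = 3.111×10^7 mm⁴ = 3.111×10^-5 m⁴
Effective length L_e = K·L = 0.5 × 3.84 = 1.920 m
P_cr = π²EI / L_e² = π² × 104×10⁹ × 3.111×10^-5 / 1.920² = 8.662×10^6 N

P_cr ≈ 8660 kN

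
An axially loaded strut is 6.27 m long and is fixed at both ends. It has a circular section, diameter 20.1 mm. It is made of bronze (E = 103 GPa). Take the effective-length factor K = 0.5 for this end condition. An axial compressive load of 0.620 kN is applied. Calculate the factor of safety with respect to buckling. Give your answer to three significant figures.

n ≈ 1.34

I = πd⁴/64 = π×20.1⁴/64 = 8.012×10^3 mm⁴
I = 8.012×10^3 mm⁴ = 8.012×10^-9 m⁴
Effective length L_e = K·L = 0.5 × 6.27 = 3.135 m
P_cr = π²EI / L_e² = π² × 103×10⁹ × 8.012×10^-9 / 3.135² = 828.7 N
Factor of safety n = P_cr / P = 0.82874 / 0.620 = 1.34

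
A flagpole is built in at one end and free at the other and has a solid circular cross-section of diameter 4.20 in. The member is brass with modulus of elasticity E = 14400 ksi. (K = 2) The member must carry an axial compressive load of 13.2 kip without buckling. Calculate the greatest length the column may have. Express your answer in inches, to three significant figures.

I = πd⁴/64 = π×4.20⁴/64 = 15.27 in⁴
At the buckling limit P_cr = P = 1.320×10^4 lb
From P_cr = π²EI/(K·L)²:  L = (1/K)·√(π²EI/P_cr) = (1/2)·√(π²×1.44×10^7×15.27/1.320×10^4)
L = 203 in

L_max ≈ 203 in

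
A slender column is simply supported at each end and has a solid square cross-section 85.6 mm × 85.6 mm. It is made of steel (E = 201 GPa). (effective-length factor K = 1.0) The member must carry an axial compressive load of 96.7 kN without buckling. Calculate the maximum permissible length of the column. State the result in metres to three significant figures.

I = a⁴/12 = 85.6⁴/12 = 4.474×10^6 mm⁴
I = 4.474×10^-6 m⁴
At the buckling limit P_cr = P = 9.670×10^4 N
From P_cr = π²EI/(K·L)²:  L = (1/K)·√(π²EI/P_cr) = (1/1)·√(π²×2.01×10^11×4.474×10^-6/9.670×10^4)
L = 9.58 m

L_max ≈ 9.58 m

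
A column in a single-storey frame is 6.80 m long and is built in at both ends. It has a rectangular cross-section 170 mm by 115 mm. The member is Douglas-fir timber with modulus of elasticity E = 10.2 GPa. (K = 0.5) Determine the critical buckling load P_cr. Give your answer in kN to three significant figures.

Buckling occurs about the weak axis: I_min = h·b³/12 with b = 115 mm (the shorter side).
I_min = 170×115³/12 = 2.155×10^7 mm⁴
I = 2.155×10^7 mm⁴ = 2.155×10^-5 m⁴
Effective length L_e = K·L = 0.5 × 6.80 = 3.400 m
P_cr = π²EI / L_e² = π² × 10.2×10⁹ × 2.155×10^-5 / 3.400² = 1.876×10^5 N

P_cr ≈ 188 kN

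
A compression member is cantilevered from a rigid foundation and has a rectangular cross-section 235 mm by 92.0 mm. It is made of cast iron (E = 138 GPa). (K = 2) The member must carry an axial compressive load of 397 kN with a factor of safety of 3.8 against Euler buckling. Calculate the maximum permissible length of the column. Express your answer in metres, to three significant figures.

L_max ≈ 1.86 m

Buckling occurs about the weak axis: I_min = h·b³/12 with b = 92.0 mm (the shorter side).
I_min = 235×92.0³/12 = 1.525×10^7 mm⁴
I = 1.525×10^-5 m⁴
Required critical load P_cr = n·P = 3.8 × 397 = 1509 kN = 1.509×10^6 N
From P_cr = π²EI/(K·L)²:  L = (1/K)·√(π²EI/P_cr) = (1/2)·√(π²×1.38×10^11×1.525×10^-5/1.509×10^6)
L = 1.86 m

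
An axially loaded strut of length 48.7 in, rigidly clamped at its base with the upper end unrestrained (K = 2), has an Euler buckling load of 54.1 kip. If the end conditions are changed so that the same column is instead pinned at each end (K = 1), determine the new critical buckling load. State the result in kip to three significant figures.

P_cr ∝ 1/K², so P_cr,new = P_cr,old × (K_old/K_new)² = 54.1 × (2/1)²
= 54.1 × 4.000 = 216 kip

P_cr ≈ 216 kip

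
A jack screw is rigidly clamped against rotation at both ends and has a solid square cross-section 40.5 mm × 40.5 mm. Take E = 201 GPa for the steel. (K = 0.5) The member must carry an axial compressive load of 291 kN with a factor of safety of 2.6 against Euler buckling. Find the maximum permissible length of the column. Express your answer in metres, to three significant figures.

L_max ≈ 1.53 m

I = a⁴/12 = 40.5⁴/12 = 2.242×10^5 mm⁴
I = 2.242×10^-7 m⁴
Required critical load P_cr = n·P = 2.6 × 291 = 756.6 kN = 7.566×10^5 N
From P_cr = π²EI/(K·L)²:  L = (1/K)·√(π²EI/P_cr) = (1/0.5)·√(π²×2.01×10^11×2.242×10^-7/7.566×10^5)
L = 1.53 m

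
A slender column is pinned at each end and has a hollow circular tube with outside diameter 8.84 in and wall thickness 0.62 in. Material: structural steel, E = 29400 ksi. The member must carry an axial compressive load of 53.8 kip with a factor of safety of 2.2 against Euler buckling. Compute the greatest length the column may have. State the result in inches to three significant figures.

Inner diameter d_i = 8.84 − 2×0.62 = 7.600 in
I = π(d_o⁴ − d_i⁴)/64 = π(8.84⁴ − 7.600⁴)/64 = 136.0 in⁴
Required critical load P_cr = n·P = 2.2 × 53.8 = 118.4 kip = 1.184×10^5 lb
From P_cr = π²EI/(K·L)²:  L = (1/K)·√(π²EI/P_cr) = (1/1)·√(π²×2.94×10^7×136.0/1.184×10^5)
L = 577 in

L_max ≈ 577 in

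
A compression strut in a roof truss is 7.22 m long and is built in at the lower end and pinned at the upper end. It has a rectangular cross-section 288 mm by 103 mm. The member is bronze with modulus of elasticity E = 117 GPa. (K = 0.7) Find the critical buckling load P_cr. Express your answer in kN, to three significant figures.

Buckling occurs about the weak axis: I_min = h·b³/12 with b = 103 mm (the shorter side).
I_min = 288×103³/12 = 2.623×10^7 mm⁴
I = 2.623×10^7 mm⁴ = 2.623×10^-5 m⁴
Effective length L_e = K·L = 0.7 × 7.22 = 5.054 m
P_cr = π²EI / L_e² = π² × 117×10⁹ × 2.623×10^-5 / 5.054² = 1.186×10^6 N

P_cr ≈ 1190 kN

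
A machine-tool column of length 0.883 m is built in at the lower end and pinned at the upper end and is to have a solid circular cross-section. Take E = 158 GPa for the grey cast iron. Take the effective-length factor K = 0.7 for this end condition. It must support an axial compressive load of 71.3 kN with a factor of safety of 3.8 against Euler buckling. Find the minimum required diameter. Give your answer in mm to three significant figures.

d ≈ 34.1 mm

Required P_cr = n·P = 3.8 × 71.3 = 270.9 kN
L_e = K·L = 0.7 × 0.883 = 0.6181 m
Required I = P_cr·L_e²/(π²E) = 2.709×10^5 × 0.6181² / (π² × 1.58×10^11) = 6.638×10^-8 m⁴
I_req = 6.638×10^4 mm⁴
Solid circle: I = πd⁴/64  ⇒  d = (64I/π)^(1/4) = (64×6.638×10^4/π)^(1/4) = 34.1 mm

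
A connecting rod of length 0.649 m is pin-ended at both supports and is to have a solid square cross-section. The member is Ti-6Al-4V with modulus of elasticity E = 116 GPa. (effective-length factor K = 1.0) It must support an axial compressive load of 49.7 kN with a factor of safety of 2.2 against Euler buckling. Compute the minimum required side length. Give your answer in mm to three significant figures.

Required P_cr = n·P = 2.2 × 49.7 = 109.3 kN
L_e = K·L = 1 × 0.649 = 0.6490 m
Required I = P_cr·L_e²/(π²E) = 1.093×10^5 × 0.6490² / (π² × 1.16×10^11) = 4.023×10^-8 m⁴
I_req = 4.023×10^4 mm⁴
Solid square: I = a⁴/12  ⇒  a = (12I)^(1/4) = (12×4.023×10^4)^(1/4) = 26.4 mm

a ≈ 26.4 mm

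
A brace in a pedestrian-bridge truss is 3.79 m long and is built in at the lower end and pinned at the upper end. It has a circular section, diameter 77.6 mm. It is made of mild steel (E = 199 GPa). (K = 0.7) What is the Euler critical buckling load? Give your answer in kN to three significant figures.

I = πd⁴/64 = π×77.6⁴/64 = 1.780×10^6 mm⁴
I = 1.780×10^6 mm⁴ = 1.780×10^-6 m⁴
Effective length L_e = K·L = 0.7 × 3.79 = 2.653 m
P_cr = π²EI / L_e² = π² × 199×10⁹ × 1.780×10^-6 / 2.653² = 4.967×10^5 N

P_cr ≈ 497 kN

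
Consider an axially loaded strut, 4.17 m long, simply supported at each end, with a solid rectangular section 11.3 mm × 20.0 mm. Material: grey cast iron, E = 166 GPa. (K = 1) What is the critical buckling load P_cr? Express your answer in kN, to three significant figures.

Buckling occurs about the weak axis: I_min = h·b³/12 with b = 11.3 mm (the shorter side).
I_min = 20.0×11.3³/12 = 2.405×10^3 mm⁴
I = 2.405×10^3 mm⁴ = 2.405×10^-9 m⁴
Effective length L_e = K·L = 1 × 4.17 = 4.170 m
P_cr = π²EI / L_e² = π² × 166×10⁹ × 2.405×10^-9 / 4.170² = 226.6 N

P_cr ≈ 0.227 kN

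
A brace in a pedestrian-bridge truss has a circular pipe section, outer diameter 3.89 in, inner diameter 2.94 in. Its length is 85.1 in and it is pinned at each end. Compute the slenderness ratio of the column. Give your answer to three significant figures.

λ ≈ 69.8

d_o = 3.89 in, d_i = 2.94 in
I = π(d_o⁴ − d_i⁴)/64 = π(3.89⁴ − 2.940⁴)/64 = 7.573 in⁴
A = 5.096 in²;  r_min = √(I/A) = √(7.573/5.096) = 1.219 in
L_e = K·L = 1 × 85.1 = 85.10 in
λ = L_e / r_min = 85.100 / 1.219 = 69.8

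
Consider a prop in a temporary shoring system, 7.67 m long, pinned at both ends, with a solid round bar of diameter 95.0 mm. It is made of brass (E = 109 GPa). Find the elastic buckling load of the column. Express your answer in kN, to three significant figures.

I = πd⁴/64 = π×95.0⁴/64 = 3.998×10^6 mm⁴
I = 3.998×10^6 mm⁴ = 3.998×10^-6 m⁴
Effective length L_e = K·L = 1 × 7.67 = 7.670 m
P_cr = π²EI / L_e² = π² × 109×10⁹ × 3.998×10^-6 / 7.670² = 7.311×10^4 N

P_cr ≈ 73.1 kN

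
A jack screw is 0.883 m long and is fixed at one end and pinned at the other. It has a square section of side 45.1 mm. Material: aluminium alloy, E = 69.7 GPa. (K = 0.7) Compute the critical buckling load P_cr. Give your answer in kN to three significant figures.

I = a⁴/12 = 45.1⁴/12 = 3.448×10^5 mm⁴
I = 3.448×10^5 mm⁴ = 3.448×10^-7 m⁴
Effective length L_e = K·L = 0.7 × 0.883 = 0.6181 m
P_cr = π²EI / L_e² = π² × 69.7×10⁹ × 3.448×10^-7 / 0.6181² = 6.208×10^5 N

P_cr ≈ 621 kN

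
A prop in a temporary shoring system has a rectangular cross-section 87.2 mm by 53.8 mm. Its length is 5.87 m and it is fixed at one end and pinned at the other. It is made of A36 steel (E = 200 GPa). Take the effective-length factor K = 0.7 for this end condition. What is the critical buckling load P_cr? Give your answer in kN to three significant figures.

Buckling occurs about the weak axis: I_min = h·b³/12 with b = 53.8 mm (the shorter side).
I_min = 87.2×53.8³/12 = 1.132×10^6 mm⁴
I = 1.132×10^6 mm⁴ = 1.132×10^-6 m⁴
Effective length L_e = K·L = 0.7 × 5.87 = 4.109 m
P_cr = π²EI / L_e² = π² × 200×10⁹ × 1.132×10^-6 / 4.109² = 1.323×10^5 N

P_cr ≈ 132 kN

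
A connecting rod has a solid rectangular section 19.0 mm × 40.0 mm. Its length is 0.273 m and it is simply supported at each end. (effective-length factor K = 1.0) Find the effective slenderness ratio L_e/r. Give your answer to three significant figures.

For a rectangle r_min = b/√12 = 19.0/√12 = 5.485 mm
L_e = K·L = 1 × 0.273 m = 0.2730 m = 273.00 mm
λ = L_e / r_min = 273.00 / 5.485 = 49.8

λ ≈ 49.8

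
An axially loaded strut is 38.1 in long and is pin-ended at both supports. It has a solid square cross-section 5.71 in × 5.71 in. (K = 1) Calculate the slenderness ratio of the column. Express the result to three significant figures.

λ ≈ 23.1

I = a⁴/12 = 5.71⁴/12 = 88.59 in⁴
A = 32.60 in²;  r_min = √(I/A) = √(88.59/32.60) = 1.648 in
L_e = K·L = 1 × 38.1 = 38.10 in
λ = L_e / r_min = 38.100 / 1.648 = 23.1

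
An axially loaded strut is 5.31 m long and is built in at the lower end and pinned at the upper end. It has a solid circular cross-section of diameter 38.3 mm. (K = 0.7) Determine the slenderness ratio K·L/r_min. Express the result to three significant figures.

For a solid circle r = d/4 = 38.3/4 = 9.575 mm
L_e = K·L = 0.7 × 5.31 m = 3.717 m = 3717.0 mm
λ = L_e / r_min = 3717.0 / 9.575 = 388

λ ≈ 388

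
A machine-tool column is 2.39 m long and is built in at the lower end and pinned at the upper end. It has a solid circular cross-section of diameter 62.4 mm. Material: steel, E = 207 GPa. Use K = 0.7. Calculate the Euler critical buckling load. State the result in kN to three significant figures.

P_cr ≈ 543 kN

I = πd⁴/64 = π×62.4⁴/64 = 7.442×10^5 mm⁴
I = 7.442×10^5 mm⁴ = 7.442×10^-7 m⁴
Effective length L_e = K·L = 0.7 × 2.39 = 1.673 m
P_cr = π²EI / L_e² = π² × 207×10⁹ × 7.442×10^-7 / 1.673² = 5.432×10^5 N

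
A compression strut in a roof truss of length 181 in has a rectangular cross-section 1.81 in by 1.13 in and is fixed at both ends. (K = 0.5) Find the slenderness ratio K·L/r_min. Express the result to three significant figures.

Buckling occurs about the weak axis: I_min = h·b³/12 with b = 1.13 in (the shorter side).
I_min = 1.81×1.13³/12 = 0.2176 in⁴
A = 2.045 in²;  r_min = √(I/A) = √(0.2176/2.045) = 0.3262 in
L_e = K·L = 0.5 × 181 = 90.50 in
λ = L_e / r_min = 90.500 / 0.3262 = 277

λ ≈ 277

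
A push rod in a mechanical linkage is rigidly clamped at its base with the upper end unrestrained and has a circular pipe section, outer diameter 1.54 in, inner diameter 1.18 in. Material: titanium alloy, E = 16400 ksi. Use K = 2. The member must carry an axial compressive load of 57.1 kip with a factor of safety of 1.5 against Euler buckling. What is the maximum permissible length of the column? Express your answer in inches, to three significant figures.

d_o = 1.54 in, d_i = 1.18 in
I = π(d_o⁴ − d_i⁴)/64 = π(1.54⁴ − 1.180⁴)/64 = 0.1809 in⁴
Required critical load P_cr = n·P = 1.5 × 57.1 = 85.65 kip = 8.565×10^4 lb
From P_cr = π²EI/(K·L)²:  L = (1/K)·√(π²EI/P_cr) = (1/2)·√(π²×1.64×10^7×0.1809/8.565×10^4)
L = 9.25 in

L_max ≈ 9.25 in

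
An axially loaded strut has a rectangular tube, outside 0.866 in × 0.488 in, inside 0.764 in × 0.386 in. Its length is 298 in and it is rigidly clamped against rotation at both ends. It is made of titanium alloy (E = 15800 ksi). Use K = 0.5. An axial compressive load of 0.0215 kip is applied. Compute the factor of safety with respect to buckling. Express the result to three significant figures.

n ≈ 1.54

Weak-axis I_min = (h_o·b_o³ − h_i·b_i³)/12 with b_o = 0.488, b_i = 0.3860 in (shorter outer/inner sides).
I_min = (0.866×0.488³ − 0.7640×0.3860³)/12 = 4.725×10^-3 in⁴
Effective length L_e = K·L = 0.5 × 298 = 149.0 in
P_cr = π²EI / L_e² = π² × 15800×10³ × 4.725×10^-3 / 149.0² = 33.19 lb
Factor of safety n = P_cr / P = 0.033190 / 0.0215 = 1.54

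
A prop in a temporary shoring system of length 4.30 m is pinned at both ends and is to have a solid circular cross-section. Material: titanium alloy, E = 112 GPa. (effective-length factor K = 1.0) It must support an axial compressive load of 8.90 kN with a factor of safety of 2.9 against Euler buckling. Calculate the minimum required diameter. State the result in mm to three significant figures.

Required P_cr = n·P = 2.9 × 8.90 = 25.81 kN
L_e = K·L = 1 × 4.30 = 4.300 m
Required I = P_cr·L_e²/(π²E) = 2.581×10^4 × 4.300² / (π² × 1.12×10^11) = 4.317×10^-7 m⁴
I_req = 4.317×10^5 mm⁴
Solid circle: I = πd⁴/64  ⇒  d = (64I/π)^(1/4) = (64×4.317×10^5/π)^(1/4) = 54.5 mm

d ≈ 54.5 mm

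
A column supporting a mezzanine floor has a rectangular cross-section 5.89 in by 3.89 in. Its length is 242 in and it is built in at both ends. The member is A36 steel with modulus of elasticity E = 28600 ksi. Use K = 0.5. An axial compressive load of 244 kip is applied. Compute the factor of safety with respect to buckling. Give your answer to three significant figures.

n ≈ 2.28

Buckling occurs about the weak axis: I_min = h·b³/12 with b = 3.89 in (the shorter side).
I_min = 5.89×3.89³/12 = 28.89 in⁴
Effective length L_e = K·L = 0.5 × 242 = 121.0 in
P_cr = π²EI / L_e² = π² × 28600×10³ × 28.89 / 121.0² = 5.570×10^5 lb
Factor of safety n = P_cr / P = 557.03 / 244 = 2.28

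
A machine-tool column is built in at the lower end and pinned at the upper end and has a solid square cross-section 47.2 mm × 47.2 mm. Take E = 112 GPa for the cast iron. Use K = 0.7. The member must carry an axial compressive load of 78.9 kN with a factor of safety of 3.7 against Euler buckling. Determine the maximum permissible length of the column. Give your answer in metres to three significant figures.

L_max ≈ 1.79 m

I = a⁴/12 = 47.2⁴/12 = 4.136×10^5 mm⁴
I = 4.136×10^-7 m⁴
Required critical load P_cr = n·P = 3.7 × 78.9 = 291.9 kN = 2.919×10^5 N
From P_cr = π²EI/(K·L)²:  L = (1/K)·√(π²EI/P_cr) = (1/0.7)·√(π²×1.12×10^11×4.136×10^-7/2.919×10^5)
L = 1.79 m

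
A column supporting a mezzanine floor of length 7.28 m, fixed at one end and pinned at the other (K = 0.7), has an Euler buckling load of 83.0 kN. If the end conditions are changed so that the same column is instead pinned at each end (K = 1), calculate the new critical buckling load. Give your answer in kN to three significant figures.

P_cr ≈ 40.7 kN

P_cr ∝ 1/K², so P_cr,new = P_cr,old × (K_old/K_new)² = 83.0 × (0.7/1)²
= 83.0 × 0.4900 = 40.7 kN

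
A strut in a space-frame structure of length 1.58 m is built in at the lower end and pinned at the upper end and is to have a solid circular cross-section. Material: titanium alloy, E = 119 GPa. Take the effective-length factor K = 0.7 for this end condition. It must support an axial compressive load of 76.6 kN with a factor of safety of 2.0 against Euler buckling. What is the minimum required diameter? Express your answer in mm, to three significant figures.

d ≈ 42.5 mm

Required P_cr = n·P = 2.0 × 76.6 = 153.2 kN
L_e = K·L = 0.7 × 1.58 = 1.106 m
Required I = P_cr·L_e²/(π²E) = 1.532×10^5 × 1.106² / (π² × 1.19×10^11) = 1.596×10^-7 m⁴
I_req = 1.596×10^5 mm⁴
Solid circle: I = πd⁴/64  ⇒  d = (64I/π)^(1/4) = (64×1.596×10^5/π)^(1/4) = 42.5 mm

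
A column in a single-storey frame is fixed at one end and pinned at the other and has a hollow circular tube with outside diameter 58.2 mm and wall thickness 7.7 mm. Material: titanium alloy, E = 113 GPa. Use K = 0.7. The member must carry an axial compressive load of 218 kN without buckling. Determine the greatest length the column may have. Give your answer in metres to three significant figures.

Inner diameter d_i = 58.2 − 2×7.7 = 42.80 mm
I = π(d_o⁴ − d_i⁴)/64 = π(58.2⁴ − 42.80⁴)/64 = 3.985×10^5 mm⁴
I = 3.985×10^-7 m⁴
At the buckling limit P_cr = P = 2.180×10^5 N
From P_cr = π²EI/(K·L)²:  L = (1/K)·√(π²EI/P_cr) = (1/0.7)·√(π²×1.13×10^11×3.985×10^-7/2.180×10^5)
L = 2.04 m

L_max ≈ 2.04 m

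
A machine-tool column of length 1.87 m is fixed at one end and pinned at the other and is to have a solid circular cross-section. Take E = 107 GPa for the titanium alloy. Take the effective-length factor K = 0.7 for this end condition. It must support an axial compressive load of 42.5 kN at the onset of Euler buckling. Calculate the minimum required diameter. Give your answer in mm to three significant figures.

d ≈ 34.4 mm

L_e = K·L = 0.7 × 1.87 = 1.309 m
Required I = P_cr·L_e²/(π²E) = 4.250×10^4 × 1.309² / (π² × 1.07×10^11) = 6.896×10^-8 m⁴
I_req = 6.896×10^4 mm⁴
Solid circle: I = πd⁴/64  ⇒  d = (64I/π)^(1/4) = (64×6.896×10^4/π)^(1/4) = 34.4 mm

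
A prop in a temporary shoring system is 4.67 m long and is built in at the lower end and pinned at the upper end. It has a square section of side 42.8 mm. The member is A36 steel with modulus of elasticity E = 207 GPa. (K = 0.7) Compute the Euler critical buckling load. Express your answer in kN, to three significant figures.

I = a⁴/12 = 42.8⁴/12 = 2.796×10^5 mm⁴
I = 2.796×10^5 mm⁴ = 2.796×10^-7 m⁴
Effective length L_e = K·L = 0.7 × 4.67 = 3.269 m
P_cr = π²EI / L_e² = π² × 207×10⁹ × 2.796×10^-7 / 3.269² = 5.346×10^4 N

P_cr ≈ 53.5 kN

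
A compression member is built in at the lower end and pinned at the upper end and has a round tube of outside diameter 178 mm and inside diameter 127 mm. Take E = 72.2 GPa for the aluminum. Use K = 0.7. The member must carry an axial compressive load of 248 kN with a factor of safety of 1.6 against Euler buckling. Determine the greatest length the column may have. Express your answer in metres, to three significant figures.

d_o = 178 mm, d_i = 127 mm
I = π(d_o⁴ − d_i⁴)/64 = π(178⁴ − 127.0⁴)/64 = 3.651×10^7 mm⁴
I = 3.651×10^-5 m⁴
Required critical load P_cr = n·P = 1.6 × 248 = 396.8 kN = 3.968×10^5 N
From P_cr = π²EI/(K·L)²:  L = (1/K)·√(π²EI/P_cr) = (1/0.7)·√(π²×7.22×10^10×3.651×10^-5/3.968×10^5)
L = 11.6 m

L_max ≈ 11.6 m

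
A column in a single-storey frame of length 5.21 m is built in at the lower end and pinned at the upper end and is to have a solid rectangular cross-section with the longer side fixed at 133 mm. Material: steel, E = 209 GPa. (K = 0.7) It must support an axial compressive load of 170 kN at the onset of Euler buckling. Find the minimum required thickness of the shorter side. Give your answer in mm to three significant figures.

L_e = K·L = 0.7 × 5.21 = 3.647 m
Required I = P_cr·L_e²/(π²E) = 1.700×10^5 × 3.647² / (π² × 2.09×10^11) = 1.096×10^-6 m⁴
I_req = 1.096×10^6 mm⁴
Rectangle, weak axis: I_min = h·b³/12 with h = 133 mm fixed  ⇒  b = (12I/h)^(1/3) = 46.2 mm

b ≈ 46.2 mm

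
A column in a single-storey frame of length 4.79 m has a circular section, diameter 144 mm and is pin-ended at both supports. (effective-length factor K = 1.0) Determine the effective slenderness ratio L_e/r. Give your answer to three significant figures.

For a solid circle r = d/4 = 144/4 = 36.00 mm
L_e = K·L = 1 × 4.79 m = 4.790 m = 4790.0 mm
λ = L_e / r_min = 4790.0 / 36.00 = 133

λ ≈ 133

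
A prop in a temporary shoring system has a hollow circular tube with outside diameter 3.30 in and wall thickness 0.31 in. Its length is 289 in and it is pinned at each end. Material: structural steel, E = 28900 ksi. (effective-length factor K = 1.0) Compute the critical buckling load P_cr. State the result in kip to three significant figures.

Inner diameter d_i = 3.30 − 2×0.31 = 2.680 in
I = π(d_o⁴ − d_i⁴)/64 = π(3.30⁴ − 2.680⁴)/64 = 3.289 in⁴
Effective length L_e = K·L = 1 × 289 = 289.0 in
P_cr = π²EI / L_e² = π² × 28900×10³ × 3.289 / 289.0² = 1.123×10^4 lb

P_cr ≈ 11.2 kip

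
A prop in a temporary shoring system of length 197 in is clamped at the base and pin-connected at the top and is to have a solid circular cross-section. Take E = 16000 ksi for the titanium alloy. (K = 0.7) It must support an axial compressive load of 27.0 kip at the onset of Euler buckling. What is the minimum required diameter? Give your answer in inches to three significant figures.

L_e = K·L = 0.7 × 197 = 137.9 in
Required I = P_cr·L_e²/(π²E) = 2.700×10^4 × 137.9² / (π² × 1.60×10^7) = 3.251 in⁴
Solid circle: I = πd⁴/64  ⇒  d = (64I/π)^(1/4) = (64×3.251/π)^(1/4) = 2.85 in

d ≈ 2.85 in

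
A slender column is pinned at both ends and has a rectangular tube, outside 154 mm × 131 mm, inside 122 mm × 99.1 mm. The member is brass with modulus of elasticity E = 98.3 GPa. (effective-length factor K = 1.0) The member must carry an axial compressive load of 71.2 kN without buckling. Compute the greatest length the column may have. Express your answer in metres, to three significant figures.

Weak-axis I_min = (h_o·b_o³ − h_i·b_i³)/12 with b_o = 131, b_i = 99.10 mm (shorter outer/inner sides).
I_min = (154×131³ − 122.0×99.10³)/12 = 1.896×10^7 mm⁴
I = 1.896×10^-5 m⁴
At the buckling limit P_cr = P = 7.120×10^4 N
From P_cr = π²EI/(K·L)²:  L = (1/K)·√(π²EI/P_cr) = (1/1)·√(π²×9.83×10^10×1.896×10^-5/7.120×10^4)
L = 16.1 m

L_max ≈ 16.1 m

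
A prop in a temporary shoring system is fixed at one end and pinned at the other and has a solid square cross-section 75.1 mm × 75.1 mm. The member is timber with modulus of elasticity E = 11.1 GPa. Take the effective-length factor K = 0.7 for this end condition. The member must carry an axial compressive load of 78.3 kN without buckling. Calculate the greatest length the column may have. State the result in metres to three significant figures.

L_max ≈ 2.75 m

I = a⁴/12 = 75.1⁴/12 = 2.651×10^6 mm⁴
I = 2.651×10^-6 m⁴
At the buckling limit P_cr = P = 7.830×10^4 N
From P_cr = π²EI/(K·L)²:  L = (1/K)·√(π²EI/P_cr) = (1/0.7)·√(π²×1.11×10^10×2.651×10^-6/7.830×10^4)
L = 2.75 m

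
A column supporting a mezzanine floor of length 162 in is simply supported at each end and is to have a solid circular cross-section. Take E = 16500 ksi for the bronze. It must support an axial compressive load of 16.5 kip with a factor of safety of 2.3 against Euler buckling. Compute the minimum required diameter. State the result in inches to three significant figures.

Required P_cr = n·P = 2.3 × 16.5 = 37.95 kip
L_e = K·L = 1 × 162 = 162.0 in
Required I = P_cr·L_e²/(π²E) = 3.795×10^4 × 162.0² / (π² × 1.65×10^7) = 6.116 in⁴
Solid circle: I = πd⁴/64  ⇒  d = (64I/π)^(1/4) = (64×6.116/π)^(1/4) = 3.34 in

d ≈ 3.34 in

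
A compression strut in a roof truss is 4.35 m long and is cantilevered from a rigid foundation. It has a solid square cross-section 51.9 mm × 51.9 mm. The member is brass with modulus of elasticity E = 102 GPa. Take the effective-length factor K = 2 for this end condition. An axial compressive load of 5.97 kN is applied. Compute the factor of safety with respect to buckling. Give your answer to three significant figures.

I = a⁴/12 = 51.9⁴/12 = 6.046×10^5 mm⁴
I = 6.046×10^5 mm⁴ = 6.046×10^-7 m⁴
Effective length L_e = K·L = 2 × 4.35 = 8.700 m
P_cr = π²EI / L_e² = π² × 102×10⁹ × 6.046×10^-7 / 8.700² = 8.042×10^3 N
Factor of safety n = P_cr / P = 8.0417 / 5.97 = 1.35

n ≈ 1.35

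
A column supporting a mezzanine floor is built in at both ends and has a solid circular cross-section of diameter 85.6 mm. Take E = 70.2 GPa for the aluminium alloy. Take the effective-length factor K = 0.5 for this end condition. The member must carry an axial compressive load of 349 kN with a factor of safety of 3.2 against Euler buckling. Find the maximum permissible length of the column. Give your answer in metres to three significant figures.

I = πd⁴/64 = π×85.6⁴/64 = 2.636×10^6 mm⁴
I = 2.636×10^-6 m⁴
Required critical load P_cr = n·P = 3.2 × 349 = 1117 kN = 1.117×10^6 N
From P_cr = π²EI/(K·L)²:  L = (1/K)·√(π²EI/P_cr) = (1/0.5)·√(π²×7.02×10^10×2.636×10^-6/1.117×10^6)
L = 2.56 m

L_max ≈ 2.56 m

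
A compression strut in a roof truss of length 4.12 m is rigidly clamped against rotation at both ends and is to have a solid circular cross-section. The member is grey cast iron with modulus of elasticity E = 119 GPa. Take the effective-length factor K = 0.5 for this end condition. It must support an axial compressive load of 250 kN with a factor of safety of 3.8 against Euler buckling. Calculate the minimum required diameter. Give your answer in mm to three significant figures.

Required P_cr = n·P = 3.8 × 250 = 950.0 kN
L_e = K·L = 0.5 × 4.12 = 2.060 m
Required I = P_cr·L_e²/(π²E) = 9.500×10^5 × 2.060² / (π² × 1.19×10^11) = 3.433×10^-6 m⁴
I_req = 3.433×10^6 mm⁴
Solid circle: I = πd⁴/64  ⇒  d = (64I/π)^(1/4) = (64×3.433×10^6/π)^(1/4) = 91.4 mm

d ≈ 91.4 mm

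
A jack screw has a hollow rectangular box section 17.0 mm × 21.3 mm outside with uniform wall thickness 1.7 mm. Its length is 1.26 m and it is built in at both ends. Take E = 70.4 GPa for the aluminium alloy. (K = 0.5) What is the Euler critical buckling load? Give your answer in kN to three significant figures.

P_cr ≈ 8.70 kN

Inner dimensions: h_i = 21.3 − 2×1.7 = 17.90 mm, b_i = 17.0 − 2×1.7 = 13.60 mm
Weak-axis I_min = (h_o·b_o³ − h_i·b_i³)/12 with b_o = 17.0, b_i = 13.60 mm (shorter outer/inner sides).
I_min = (21.3×17.0³ − 17.90×13.60³)/12 = 4.968×10^3 mm⁴
I = 4.968×10^3 mm⁴ = 4.968×10^-9 m⁴
Effective length L_e = K·L = 0.5 × 1.26 = 0.6300 m
P_cr = π²EI / L_e² = π² × 70.4×10⁹ × 4.968×10^-9 / 0.6300² = 8.698×10^3 N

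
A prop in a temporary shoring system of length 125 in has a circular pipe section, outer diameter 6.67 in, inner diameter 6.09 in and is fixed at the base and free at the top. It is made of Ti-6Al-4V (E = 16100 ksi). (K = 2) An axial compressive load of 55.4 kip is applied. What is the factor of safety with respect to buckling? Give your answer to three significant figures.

n ≈ 1.36

d_o = 6.67 in, d_i = 6.09 in
I = π(d_o⁴ − d_i⁴)/64 = π(6.67⁴ − 6.090⁴)/64 = 29.64 in⁴
Effective length L_e = K·L = 2 × 125 = 250.0 in
P_cr = π²EI / L_e² = π² × 16100×10³ × 29.64 / 250.0² = 7.535×10^4 lb
Factor of safety n = P_cr / P = 75.346 / 55.4 = 1.36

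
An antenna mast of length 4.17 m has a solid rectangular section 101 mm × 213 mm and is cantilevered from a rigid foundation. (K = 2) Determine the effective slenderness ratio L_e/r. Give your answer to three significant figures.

Buckling occurs about the weak axis: I_min = h·b³/12 with b = 101 mm (the shorter side).
I_min = 213×101³/12 = 1.829×10^7 mm⁴
A = 2.151×10^4 mm²;  r_min = √(I/A) = √(1.829×10^7/2.151×10^4) = 29.16 mm
L_e = K·L = 2 × 4.17 m = 8.340 m = 8340.0 mm
λ = L_e / r_min = 8340.0 / 29.16 = 286

λ ≈ 286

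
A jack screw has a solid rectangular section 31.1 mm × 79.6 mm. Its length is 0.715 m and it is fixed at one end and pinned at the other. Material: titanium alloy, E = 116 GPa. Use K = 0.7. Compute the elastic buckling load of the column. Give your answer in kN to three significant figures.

P_cr ≈ 912 kN

Buckling occurs about the weak axis: I_min = h·b³/12 with b = 31.1 mm (the shorter side).
I_min = 79.6×31.1³/12 = 1.995×10^5 mm⁴
I = 1.995×10^5 mm⁴ = 1.995×10^-7 m⁴
Effective length L_e = K·L = 0.7 × 0.715 = 0.5005 m
P_cr = π²EI / L_e² = π² × 116×10⁹ × 1.995×10^-7 / 0.5005² = 9.119×10^5 N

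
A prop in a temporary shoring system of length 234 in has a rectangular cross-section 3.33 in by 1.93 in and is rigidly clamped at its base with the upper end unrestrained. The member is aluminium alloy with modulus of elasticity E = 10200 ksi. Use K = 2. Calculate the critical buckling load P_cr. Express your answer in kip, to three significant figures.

Buckling occurs about the weak axis: I_min = h·b³/12 with b = 1.93 in (the shorter side).
I_min = 3.33×1.93³/12 = 1.995 in⁴
Effective length L_e = K·L = 2 × 234 = 468.0 in
P_cr = π²EI / L_e² = π² × 10200×10³ × 1.995 / 468.0² = 916.9 lb

P_cr ≈ 0.917 kip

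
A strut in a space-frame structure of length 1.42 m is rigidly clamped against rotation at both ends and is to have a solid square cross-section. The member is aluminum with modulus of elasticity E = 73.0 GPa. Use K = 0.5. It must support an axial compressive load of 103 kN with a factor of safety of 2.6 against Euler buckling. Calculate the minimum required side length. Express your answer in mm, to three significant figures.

a ≈ 38.7 mm

Required P_cr = n·P = 2.6 × 103 = 267.8 kN
L_e = K·L = 0.5 × 1.42 = 0.7100 m
Required I = P_cr·L_e²/(π²E) = 2.678×10^5 × 0.7100² / (π² × 7.30×10^10) = 1.874×10^-7 m⁴
I_req = 1.874×10^5 mm⁴
Solid square: I = a⁴/12  ⇒  a = (12I)^(1/4) = (12×1.874×10^5)^(1/4) = 38.7 mm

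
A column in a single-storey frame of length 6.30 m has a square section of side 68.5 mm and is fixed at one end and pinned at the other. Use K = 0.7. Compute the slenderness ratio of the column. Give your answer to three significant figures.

For a square r = a/√12 = 68.5/√12 = 19.77 mm
L_e = K·L = 0.7 × 6.30 m = 4.410 m = 4410.0 mm
λ = L_e / r_min = 4410.0 / 19.77 = 223

λ ≈ 223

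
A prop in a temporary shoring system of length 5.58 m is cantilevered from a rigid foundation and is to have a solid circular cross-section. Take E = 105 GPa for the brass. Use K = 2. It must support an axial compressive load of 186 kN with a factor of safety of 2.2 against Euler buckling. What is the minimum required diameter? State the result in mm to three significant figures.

d ≈ 178 mm

Required P_cr = n·P = 2.2 × 186 = 409.2 kN
L_e = K·L = 2 × 5.58 = 11.16 m
Required I = P_cr·L_e²/(π²E) = 4.092×10^5 × 11.16² / (π² × 1.05×10^11) = 4.918×10^-5 m⁴
I_req = 4.918×10^7 mm⁴
Solid circle: I = πd⁴/64  ⇒  d = (64I/π)^(1/4) = (64×4.918×10^7/π)^(1/4) = 178 mm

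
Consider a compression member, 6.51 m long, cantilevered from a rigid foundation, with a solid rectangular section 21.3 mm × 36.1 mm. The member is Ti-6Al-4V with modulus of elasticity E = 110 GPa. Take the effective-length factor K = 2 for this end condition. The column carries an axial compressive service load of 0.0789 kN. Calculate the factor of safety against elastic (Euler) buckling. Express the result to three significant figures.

n ≈ 2.36

Buckling occurs about the weak axis: I_min = h·b³/12 with b = 21.3 mm (the shorter side).
I_min = 36.1×21.3³/12 = 2.907×10^4 mm⁴
I = 2.907×10^4 mm⁴ = 2.907×10^-8 m⁴
Effective length L_e = K·L = 2 × 6.51 = 13.02 m
P_cr = π²EI / L_e² = π² × 110×10⁹ × 2.907×10^-8 / 13.02² = 186.2 N
Factor of safety n = P_cr / P = 0.18618 / 0.0789 = 2.36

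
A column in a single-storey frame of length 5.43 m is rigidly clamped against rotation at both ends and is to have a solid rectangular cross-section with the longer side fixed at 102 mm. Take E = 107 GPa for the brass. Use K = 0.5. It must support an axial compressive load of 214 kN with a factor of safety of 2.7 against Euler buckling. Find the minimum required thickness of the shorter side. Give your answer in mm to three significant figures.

b ≈ 78.0 mm

Required P_cr = n·P = 2.7 × 214 = 577.8 kN
L_e = K·L = 0.5 × 5.43 = 2.715 m
Required I = P_cr·L_e²/(π²E) = 5.778×10^5 × 2.715² / (π² × 1.07×10^11) = 4.033×10^-6 m⁴
I_req = 4.033×10^6 mm⁴
Rectangle, weak axis: I_min = h·b³/12 with h = 102 mm fixed  ⇒  b = (12I/h)^(1/3) = 78.0 mm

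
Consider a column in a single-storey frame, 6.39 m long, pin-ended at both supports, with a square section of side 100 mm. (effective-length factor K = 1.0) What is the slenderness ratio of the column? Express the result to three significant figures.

λ ≈ 221

For a square r = a/√12 = 100/√12 = 28.87 mm
L_e = K·L = 1 × 6.39 m = 6.390 m = 6390.0 mm
λ = L_e / r_min = 6390.0 / 28.87 = 221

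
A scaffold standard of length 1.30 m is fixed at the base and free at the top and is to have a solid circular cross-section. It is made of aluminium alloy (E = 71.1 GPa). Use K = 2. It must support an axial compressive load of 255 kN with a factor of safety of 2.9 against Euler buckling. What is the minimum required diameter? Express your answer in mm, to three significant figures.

d ≈ 110 mm

Required P_cr = n·P = 2.9 × 255 = 739.5 kN
L_e = K·L = 2 × 1.30 = 2.600 m
Required I = P_cr·L_e²/(π²E) = 7.395×10^5 × 2.600² / (π² × 7.11×10^10) = 7.124×10^-6 m⁴
I_req = 7.124×10^6 mm⁴
Solid circle: I = πd⁴/64  ⇒  d = (64I/π)^(1/4) = (64×7.124×10^6/π)^(1/4) = 110 mm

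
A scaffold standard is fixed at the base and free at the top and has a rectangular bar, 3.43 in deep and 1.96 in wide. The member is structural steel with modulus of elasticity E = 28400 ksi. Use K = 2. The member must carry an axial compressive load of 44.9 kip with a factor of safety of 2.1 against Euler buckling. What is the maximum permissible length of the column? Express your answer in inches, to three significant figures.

Buckling occurs about the weak axis: I_min = h·b³/12 with b = 1.96 in (the shorter side).
I_min = 3.43×1.96³/12 = 2.152 in⁴
Required critical load P_cr = n·P = 2.1 × 44.9 = 94.29 kip = 9.429×10^4 lb
From P_cr = π²EI/(K·L)²:  L = (1/K)·√(π²EI/P_cr) = (1/2)·√(π²×2.84×10^7×2.152/9.429×10^4)
L = 40.0 in

L_max ≈ 40.0 in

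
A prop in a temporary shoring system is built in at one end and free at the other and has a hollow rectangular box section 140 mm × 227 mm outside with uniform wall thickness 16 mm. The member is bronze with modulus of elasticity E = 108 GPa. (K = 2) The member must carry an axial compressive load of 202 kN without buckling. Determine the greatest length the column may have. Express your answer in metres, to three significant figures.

Inner dimensions: h_i = 227 − 2×16 = 195.0 mm, b_i = 140 − 2×16 = 108.0 mm
Weak-axis I_min = (h_o·b_o³ − h_i·b_i³)/12 with b_o = 140, b_i = 108.0 mm (shorter outer/inner sides).
I_min = (227×140³ − 195.0×108.0³)/12 = 3.144×10^7 mm⁴
I = 3.144×10^-5 m⁴
At the buckling limit P_cr = P = 2.020×10^5 N
From P_cr = π²EI/(K·L)²:  L = (1/K)·√(π²EI/P_cr) = (1/2)·√(π²×1.08×10^11×3.144×10^-5/2.020×10^5)
L = 6.44 m

L_max ≈ 6.44 m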